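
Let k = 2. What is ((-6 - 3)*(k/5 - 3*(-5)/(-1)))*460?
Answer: 60444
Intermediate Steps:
((-6 - 3)*(k/5 - 3*(-5)/(-1)))*460 = ((-6 - 3)*(2/5 - 3*(-5)/(-1)))*460 = -9*(2*(⅕) + 15*(-1))*460 = -9*(⅖ - 15)*460 = -9*(-73/5)*460 = (657/5)*460 = 60444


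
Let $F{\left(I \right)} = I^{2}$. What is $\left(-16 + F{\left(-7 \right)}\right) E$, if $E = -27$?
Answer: $-891$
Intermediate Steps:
$\left(-16 + F{\left(-7 \right)}\right) E = \left(-16 + \left(-7\right)^{2}\right) \left(-27\right) = \left(-16 + 49\right) \left(-27\right) = 33 \left(-27\right) = -891$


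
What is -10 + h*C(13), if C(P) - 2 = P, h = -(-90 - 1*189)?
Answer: 4175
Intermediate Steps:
h = 279 (h = -(-90 - 189) = -1*(-279) = 279)
C(P) = 2 + P
-10 + h*C(13) = -10 + 279*(2 + 13) = -10 + 279*15 = -10 + 4185 = 4175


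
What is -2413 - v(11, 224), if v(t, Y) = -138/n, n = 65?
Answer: -156707/65 ≈ -2410.9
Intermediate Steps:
v(t, Y) = -138/65
-2413 - v(11, 224) = -2413 - 1*(-138/65) = -2413 + 138/65 = -156707/65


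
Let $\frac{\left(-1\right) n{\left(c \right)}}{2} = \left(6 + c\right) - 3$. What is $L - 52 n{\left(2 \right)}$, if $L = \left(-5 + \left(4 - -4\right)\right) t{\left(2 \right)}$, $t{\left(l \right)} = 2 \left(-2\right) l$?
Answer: $496$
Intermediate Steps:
$t{\left(l \right)} = - 4 l$
$n{\left(c \right)} = -6 - 2 c$ ($n{\left(c \right)} = - 2 \left(\left(6 + c\right) - 3\right) = - 2 \left(3 + c\right) = -6 - 2 c$)
$L = -24$ ($L = \left(-5 + \left(4 - -4\right)\right) \left(\left(-4\right) 2\right) = \left(-5 + \left(4 + 4\right)\right) \left(-8\right) = \left(-5 + 8\right) \left(-8\right) = 3 \left(-8\right) = -24$)
$L - 52 n{\left(2 \right)} = -24 - 52 \left(-6 - 4\right) = -24 - -520 = -24 + 520 = 496$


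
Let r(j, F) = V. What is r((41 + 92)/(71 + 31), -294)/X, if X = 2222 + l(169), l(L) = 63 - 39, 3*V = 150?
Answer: 25/1123 ≈ 0.022262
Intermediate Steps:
V = 50 (V = (⅓)*150 = 50)
r(j, F) = 50
l(L) = 24
X = 2246 (X = 2222 + 24 = 2246)
r((41 + 92)/(71 + 31), -294)/X = 50/2246 = 50*(1/2246) = 25/1123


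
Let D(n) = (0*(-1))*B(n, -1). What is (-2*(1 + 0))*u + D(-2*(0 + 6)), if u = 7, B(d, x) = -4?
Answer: -14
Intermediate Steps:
D(n) = 0 (D(n) = (0*(-1))*(-4) = 0*(-4) = 0)
(-2*(1 + 0))*u + D(-2*(0 + 6)) = -2*(1 + 0)*7 + 0 = -2*1*7 + 0 = -2*7 + 0 = -14 + 0 = -14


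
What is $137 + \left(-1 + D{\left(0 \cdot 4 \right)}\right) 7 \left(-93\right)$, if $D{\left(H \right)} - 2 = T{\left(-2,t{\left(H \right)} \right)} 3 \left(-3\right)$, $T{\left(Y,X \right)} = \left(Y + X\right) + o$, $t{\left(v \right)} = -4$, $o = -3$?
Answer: $-53245$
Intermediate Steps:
$T{\left(Y,X \right)} = -3 + X + Y$ ($T{\left(Y,X \right)} = \left(Y + X\right) - 3 = \left(X + Y\right) - 3 = -3 + X + Y$)
$D{\left(H \right)} = 83$ ($D{\left(H \right)} = 2 + \left(-3 - 4 - 2\right) 3 \left(-3\right) = 2 + \left(-9\right) 3 \left(-3\right) = 2 - -81 = 2 + 81 = 83$)
$137 + \left(-1 + D{\left(0 \cdot 4 \right)}\right) 7 \left(-93\right) = 137 + \left(-1 + 83\right) 7 \left(-93\right) = 137 + 82 \cdot 7 \left(-93\right) = 137 + 574 \left(-93\right) = 137 - 53382 = -53245$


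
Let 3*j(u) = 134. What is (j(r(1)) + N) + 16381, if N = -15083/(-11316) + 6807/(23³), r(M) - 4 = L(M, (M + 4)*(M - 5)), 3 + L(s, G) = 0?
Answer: 98338062427/5986164 ≈ 16428.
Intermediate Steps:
L(s, G) = -3 (L(s, G) = -3 + 0 = -3)
r(M) = 1 (r(M) = 4 - 3 = 1)
j(u) = 134/3 (j(u) = (⅓)*134 = 134/3)
N = 11327951/5986164 (N = -15083*(-1/11316) + 6807/12167 = 15083/11316 + 6807*(1/12167) = 15083/11316 + 6807/12167 = 11327951/5986164 ≈ 1.8924)
(j(r(1)) + N) + 16381 = (134/3 + 11327951/5986164) + 16381 = 278709943/5986164 + 16381 = 98338062427/5986164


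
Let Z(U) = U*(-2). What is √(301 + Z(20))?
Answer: 3*√29 ≈ 16.155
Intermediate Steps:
Z(U) = -2*U
√(301 + Z(20)) = √(301 - 2*20) = √(301 - 40) = √261 = 3*√29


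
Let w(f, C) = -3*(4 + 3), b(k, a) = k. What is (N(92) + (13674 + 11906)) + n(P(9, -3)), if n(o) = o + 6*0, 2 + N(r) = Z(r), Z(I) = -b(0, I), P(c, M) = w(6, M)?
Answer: 25557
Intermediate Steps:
w(f, C) = -21 (w(f, C) = -3*7 = -21)
P(c, M) = -21
Z(I) = 0 (Z(I) = -1*0 = 0)
N(r) = -2 (N(r) = -2 + 0 = -2)
n(o) = o (n(o) = o + 0 = o)
(N(92) + (13674 + 11906)) + n(P(9, -3)) = (-2 + (13674 + 11906)) - 21 = (-2 + 25580) - 21 = 25578 - 21 = 25557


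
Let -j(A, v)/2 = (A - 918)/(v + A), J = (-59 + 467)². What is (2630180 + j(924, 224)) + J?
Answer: 802636825/287 ≈ 2.7966e+6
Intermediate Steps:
J = 166464 (J = 408² = 166464)
j(A, v) = -2*(-918 + A)/(A + v) (j(A, v) = -2*(A - 918)/(v + A) = -2*(-918 + A)/(A + v))
(2630180 + j(924, 224)) + J = (2630180 + 2*(918 - 1*924)/(924 + 224)) + 166464 = (2630180 + 2*(918 - 924)/1148) + 166464 = (2630180 + 2*(1/1148)*(-6)) + 166464 = (2630180 - 3/287) + 166464 = 754861657/287 + 166464 = 802636825/287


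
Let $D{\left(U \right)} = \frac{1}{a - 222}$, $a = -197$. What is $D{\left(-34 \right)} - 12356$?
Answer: $- \frac{5177165}{419} \approx -12356.0$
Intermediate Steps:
$D{\left(U \right)} = - \frac{1}{419}$ ($D{\left(U \right)} = \frac{1}{-197 - 222} = \frac{1}{-419} = - \frac{1}{419}$)
$D{\left(-34 \right)} - 12356 = - \frac{1}{419} - 12356 = - \frac{5177165}{419}$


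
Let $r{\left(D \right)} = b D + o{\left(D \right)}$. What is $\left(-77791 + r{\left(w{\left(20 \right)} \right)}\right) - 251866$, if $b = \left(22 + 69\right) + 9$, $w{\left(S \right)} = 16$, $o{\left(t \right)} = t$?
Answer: $-328041$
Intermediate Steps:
$b = 100$ ($b = 91 + 9 = 100$)
$r{\left(D \right)} = 101 D$ ($r{\left(D \right)} = 100 D + D = 101 D$)
$\left(-77791 + r{\left(w{\left(20 \right)} \right)}\right) - 251866 = \left(-77791 + 101 \cdot 16\right) - 251866 = \left(-77791 + 1616\right) - 251866 = -76175 - 251866 = -328041$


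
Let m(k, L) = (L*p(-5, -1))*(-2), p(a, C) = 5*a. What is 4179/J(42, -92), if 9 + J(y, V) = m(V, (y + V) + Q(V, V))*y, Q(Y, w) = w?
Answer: -1393/99403 ≈ -0.014014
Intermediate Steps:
m(k, L) = 50*L (m(k, L) = (L*(5*(-5)))*(-2) = (L*(-25))*(-2) = -25*L*(-2) = 50*L)
J(y, V) = -9 + y*(50*y + 100*V) (J(y, V) = -9 + (50*((y + V) + V))*y = -9 + (50*((V + y) + V))*y = -9 + (50*(y + 2*V))*y = -9 + (50*y + 100*V)*y = -9 + y*(50*y + 100*V))
4179/J(42, -92) = 4179/(-9 + 50*42*(42 + 2*(-92))) = 4179/(-9 + 50*42*(42 - 184)) = 4179/(-9 + 50*42*(-142)) = 4179/(-9 - 298200) = 4179/(-298209) = 4179*(-1/298209) = -1393/99403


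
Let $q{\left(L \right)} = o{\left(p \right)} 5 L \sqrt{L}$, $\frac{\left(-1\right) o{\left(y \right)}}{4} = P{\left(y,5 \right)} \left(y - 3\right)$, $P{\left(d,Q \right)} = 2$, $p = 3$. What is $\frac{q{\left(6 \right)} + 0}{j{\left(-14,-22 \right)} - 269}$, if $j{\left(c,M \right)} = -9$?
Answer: $0$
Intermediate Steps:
$o{\left(y \right)} = 24 - 8 y$ ($o{\left(y \right)} = - 4 \cdot 2 \left(y - 3\right) = - 4 \cdot 2 \left(-3 + y\right) = - 4 \left(-6 + 2 y\right) = 24 - 8 y$)
$q{\left(L \right)} = 0$ ($q{\left(L \right)} = \left(24 - 24\right) 5 L \sqrt{L} = \left(24 - 24\right) 5 L^{\frac{3}{2}} = 0 \cdot 5 L^{\frac{3}{2}} = 0$)
$\frac{q{\left(6 \right)} + 0}{j{\left(-14,-22 \right)} - 269} = \frac{0 + 0}{-9 - 269} = \frac{0}{-278} = 0 \left(- \frac{1}{278}\right) = 0$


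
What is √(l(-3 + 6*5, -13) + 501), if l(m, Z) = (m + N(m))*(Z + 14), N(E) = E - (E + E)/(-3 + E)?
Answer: √2211/2 ≈ 23.511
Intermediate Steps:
N(E) = E - 2*E/(-3 + E)
l(m, Z) = (14 + Z)*(m + m*(-5 + m)/(-3 + m)) (l(m, Z) = (m + m*(-5 + m)/(-3 + m))*(Z + 14) = (m + m*(-5 + m)/(-3 + m))*(14 + Z) = (14 + Z)*(m + m*(-5 + m)/(-3 + m)))
√(l(-3 + 6*5, -13) + 501) = √(2*(-3 + 6*5)*(-56 - 4*(-13) + 14*(-3 + 6*5) - 13*(-3 + 6*5))/(-3 + (-3 + 6*5)) + 501) = √(2*(-3 + 30)*(-56 + 52 + 14*(-3 + 30) - 13*(-3 + 30))/(-3 + (-3 + 30)) + 501) = √(2*27*(-56 + 52 + 14*27 - 13*27)/(-3 + 27) + 501) = √(2*27*(-56 + 52 + 378 - 351)/24 + 501) = √(2*27*(1/24)*23 + 501) = √(207/4 + 501) = √(2211/4) = √2211/2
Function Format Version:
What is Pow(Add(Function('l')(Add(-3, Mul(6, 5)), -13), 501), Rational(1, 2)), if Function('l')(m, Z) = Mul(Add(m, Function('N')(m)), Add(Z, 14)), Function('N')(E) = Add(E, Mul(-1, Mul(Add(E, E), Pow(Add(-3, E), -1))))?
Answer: Mul(Rational(1, 2), Pow(2211, Rational(1, 2))) ≈ 23.511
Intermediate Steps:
Function('N')(E) = Add(E, Mul(-2, E, Pow(Add(-3, E), -1))) (Function('N')(E) = Add(E, Mul(-1, Mul(Mul(2, E), Pow(Add(-3, E), -1)))) = Add(E, Mul(-1, Mul(2, E, Pow(Add(-3, E), -1)))) = Add(E, Mul(-2, E, Pow(Add(-3, E), -1))))
Function('l')(m, Z) = Mul(Add(14, Z), Add(m, Mul(m, Pow(Add(-3, m), -1), Add(-5, m)))) (Function('l')(m, Z) = Mul(Add(m, Mul(m, Pow(Add(-3, m), -1), Add(-5, m))), Add(Z, 14)) = Mul(Add(m, Mul(m, Pow(Add(-3, m), -1), Add(-5, m))), Add(14, Z)) = Mul(Add(14, Z), Add(m, Mul(m, Pow(Add(-3, m), -1), Add(-5, m)))))
Pow(Add(Function('l')(Add(-3, Mul(6, 5)), -13), 501), Rational(1, 2)) = Pow(Add(Mul(2, Add(-3, Mul(6, 5)), Pow(Add(-3, Add(-3, Mul(6, 5))), -1), Add(-56, Mul(-4, -13), Mul(14, Add(-3, Mul(6, 5))), Mul(-13, Add(-3, Mul(6, 5))))), 501), Rational(1, 2)) = Pow(Add(Mul(2, Add(-3, 30), Pow(Add(-3, Add(-3, 30)), -1), Add(-56, 52, Mul(14, Add(-3, 30)), Mul(-13, Add(-3, 30)))), 501), Rational(1, 2)) = Pow(Add(Mul(2, 27, Pow(Add(-3, 27), -1), Add(-56, 52, Mul(14, 27), Mul(-13, 27))), 501), Rational(1, 2)) = Pow(Add(Mul(2, 27, Pow(24, -1), Add(-56, 52, 378, -351)), 501), Rational(1, 2)) = Pow(Add(Mul(2, 27, Rational(1, 24), 23), 501), Rational(1, 2)) = Pow(Add(Rational(207, 4), 501), Rational(1, 2)) = Pow(Rational(2211, 4), Rational(1, 2)) = Mul(Rational(1, 2), Pow(2211, Rational(1, 2)))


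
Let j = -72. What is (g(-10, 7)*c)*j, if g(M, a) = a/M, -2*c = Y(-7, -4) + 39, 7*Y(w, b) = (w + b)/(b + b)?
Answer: -3951/4 ≈ -987.75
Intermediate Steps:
Y(w, b) = (b + w)/(14*b) (Y(w, b) = ((w + b)/(b + b))/7 = ((b + w)/((2*b)))/7 = ((b + w)*(1/(2*b)))/7 = ((b + w)/(2*b))/7 = (b + w)/(14*b))
c = -2195/112 (c = -((1/14)*(-4 - 7)/(-4) + 39)/2 = -((1/14)*(-1/4)*(-11) + 39)/2 = -(11/56 + 39)/2 = -1/2*2195/56 = -2195/112 ≈ -19.598)
(g(-10, 7)*c)*j = ((7/(-10))*(-2195/112))*(-72) = ((7*(-1/10))*(-2195/112))*(-72) = -7/10*(-2195/112)*(-72) = (439/32)*(-72) = -3951/4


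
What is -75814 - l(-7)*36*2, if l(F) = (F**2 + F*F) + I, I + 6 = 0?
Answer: -82438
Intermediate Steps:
I = -6 (I = -6 + 0 = -6)
l(F) = -6 + 2*F**2 (l(F) = (F**2 + F*F) - 6 = (F**2 + F**2) - 6 = 2*F**2 - 6 = -6 + 2*F**2)
-75814 - l(-7)*36*2 = -75814 - (-6 + 2*(-7)**2)*36*2 = -75814 - (-6 + 2*49)*36*2 = -75814 - (-6 + 98)*36*2 = -75814 - 92*36*2 = -75814 - 3312*2 = -75814 - 1*6624 = -75814 - 6624 = -82438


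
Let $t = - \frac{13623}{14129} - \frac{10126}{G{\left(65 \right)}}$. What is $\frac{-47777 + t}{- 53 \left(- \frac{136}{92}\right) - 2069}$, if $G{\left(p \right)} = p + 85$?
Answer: $\frac{1166114934521}{48517219875} \approx 24.035$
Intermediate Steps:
$G{\left(p \right)} = 85 + p$
$t = - \frac{72556852}{1059675}$ ($t = - \frac{13623}{14129} - \frac{10126}{85 + 65} = \left(-13623\right) \frac{1}{14129} - \frac{10126}{150} = - \frac{13623}{14129} - \frac{5063}{75} = - \frac{72556852}{1059675} \approx -68.471$)
$\frac{-47777 + t}{- 53 \left(- \frac{136}{92}\right) - 2069} = \frac{-47777 - \frac{72556852}{1059675}}{- 53 \left(- \frac{136}{92}\right) - 2069} = - \frac{50700649327}{1059675 \left(- 53 \left(\left(-136\right) \frac{1}{92}\right) - 2069\right)} = - \frac{50700649327}{1059675 \left(\left(-53\right) \left(- \frac{34}{23}\right) - 2069\right)} = - \frac{50700649327}{1059675 \left(\frac{1802}{23} - 2069\right)} = - \frac{50700649327}{1059675 \left(- \frac{45785}{23}\right)} = \left(- \frac{50700649327}{1059675}\right) \left(- \frac{23}{45785}\right) = \frac{1166114934521}{48517219875}$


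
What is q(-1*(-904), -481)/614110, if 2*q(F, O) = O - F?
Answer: -277/245644 ≈ -0.0011276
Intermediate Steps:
q(F, O) = O/2 - F/2 (q(F, O) = (O - F)/2 = O/2 - F/2)
q(-1*(-904), -481)/614110 = ((½)*(-481) - (-1)*(-904)/2)/614110 = (-481/2 - ½*904)*(1/614110) = (-481/2 - 452)*(1/614110) = -1385/2*1/614110 = -277/245644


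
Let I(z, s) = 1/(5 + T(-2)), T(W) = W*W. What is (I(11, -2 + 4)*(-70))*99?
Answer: -770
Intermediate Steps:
T(W) = W²
I(z, s) = ⅑ (I(z, s) = 1/(5 + (-2)²) = 1/(5 + 4) = 1/9 = ⅑)
(I(11, -2 + 4)*(-70))*99 = ((⅑)*(-70))*99 = -70/9*99 = -770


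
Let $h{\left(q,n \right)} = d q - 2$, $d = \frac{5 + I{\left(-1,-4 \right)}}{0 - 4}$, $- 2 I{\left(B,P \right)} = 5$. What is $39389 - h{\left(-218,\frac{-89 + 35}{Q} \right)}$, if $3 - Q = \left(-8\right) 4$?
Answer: $\frac{157019}{4} \approx 39255.0$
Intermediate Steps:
$I{\left(B,P \right)} = - \frac{5}{2}$ ($I{\left(B,P \right)} = \left(- \frac{1}{2}\right) 5 = - \frac{5}{2}$)
$Q = 35$ ($Q = 3 - \left(-8\right) 4 = 3 - -32 = 3 + 32 = 35$)
$d = - \frac{5}{8}$ ($d = \frac{5 - \frac{5}{2}}{0 - 4} = \frac{5}{2 \left(-4\right)} = \frac{5}{2} \left(- \frac{1}{4}\right) = - \frac{5}{8} \approx -0.625$)
$h{\left(q,n \right)} = -2 - \frac{5 q}{8}$ ($h{\left(q,n \right)} = - \frac{5 q}{8} - 2 = -2 - \frac{5 q}{8}$)
$39389 - h{\left(-218,\frac{-89 + 35}{Q} \right)} = 39389 - \left(-2 - - \frac{545}{4}\right) = 39389 - \left(-2 + \frac{545}{4}\right) = 39389 - \frac{537}{4} = \frac{157019}{4}$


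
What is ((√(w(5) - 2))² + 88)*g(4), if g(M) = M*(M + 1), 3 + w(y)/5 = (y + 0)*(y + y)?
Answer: 6420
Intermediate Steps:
w(y) = -15 + 10*y² (w(y) = -15 + 5*((y + 0)*(y + y)) = -15 + 5*(y*(2*y)) = -15 + 5*(2*y²) = -15 + 10*y²)
g(M) = M*(1 + M)
((√(w(5) - 2))² + 88)*g(4) = ((√((-15 + 10*5²) - 2))² + 88)*(4*(1 + 4)) = ((√((-15 + 10*25) - 2))² + 88)*(4*5) = ((√((-15 + 250) - 2))² + 88)*20 = ((√(235 - 2))² + 88)*20 = ((√233)² + 88)*20 = (233 + 88)*20 = 321*20 = 6420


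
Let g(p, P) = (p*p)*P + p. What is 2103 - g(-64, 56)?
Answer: -227209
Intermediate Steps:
g(p, P) = p + P*p**2 (g(p, P) = p**2*P + p = P*p**2 + p = p + P*p**2)
2103 - g(-64, 56) = 2103 - (-64)*(1 + 56*(-64)) = 2103 - (-64)*(1 - 3584) = 2103 - (-64)*(-3583) = 2103 - 1*229312 = 2103 - 229312 = -227209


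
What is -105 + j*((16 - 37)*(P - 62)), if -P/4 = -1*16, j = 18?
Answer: -861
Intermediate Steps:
P = 64 (P = -(-4)*16 = -4*(-16) = 64)
-105 + j*((16 - 37)*(P - 62)) = -105 + 18*((16 - 37)*(64 - 62)) = -105 + 18*(-21*2) = -105 + 18*(-42) = -105 - 756 = -861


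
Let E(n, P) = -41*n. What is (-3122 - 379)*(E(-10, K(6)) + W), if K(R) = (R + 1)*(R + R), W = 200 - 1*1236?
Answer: 2191626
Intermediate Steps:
W = -1036 (W = 200 - 1236 = -1036)
K(R) = 2*R*(1 + R) (K(R) = (1 + R)*(2*R) = 2*R*(1 + R))
(-3122 - 379)*(E(-10, K(6)) + W) = (-3122 - 379)*(-41*(-10) - 1036) = -3501*(410 - 1036) = -3501*(-626) = 2191626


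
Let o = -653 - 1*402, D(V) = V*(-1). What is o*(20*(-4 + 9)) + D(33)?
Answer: -105533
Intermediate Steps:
D(V) = -V
o = -1055 (o = -653 - 402 = -1055)
o*(20*(-4 + 9)) + D(33) = -21100*(-4 + 9) - 1*33 = -21100*5 - 33 = -1055*100 - 33 = -105500 - 33 = -105533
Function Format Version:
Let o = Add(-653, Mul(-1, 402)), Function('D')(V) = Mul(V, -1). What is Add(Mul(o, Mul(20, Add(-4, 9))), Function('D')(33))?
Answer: -105533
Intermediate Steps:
Function('D')(V) = Mul(-1, V)
o = -1055 (o = Add(-653, -402) = -1055)
Add(Mul(o, Mul(20, Add(-4, 9))), Function('D')(33)) = Add(Mul(-1055, Mul(20, Add(-4, 9))), Mul(-1, 33)) = Add(Mul(-1055, Mul(20, 5)), -33) = Add(Mul(-1055, 100), -33) = Add(-105500, -33) = -105533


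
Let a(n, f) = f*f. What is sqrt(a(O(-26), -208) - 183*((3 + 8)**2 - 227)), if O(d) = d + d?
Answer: sqrt(62662) ≈ 250.32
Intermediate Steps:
O(d) = 2*d
a(n, f) = f**2
sqrt(a(O(-26), -208) - 183*((3 + 8)**2 - 227)) = sqrt((-208)**2 - 183*((3 + 8)**2 - 227)) = sqrt(43264 - 183*(11**2 - 227)) = sqrt(43264 - 183*(121 - 227)) = sqrt(43264 - 183*(-106)) = sqrt(43264 + 19398) = sqrt(62662)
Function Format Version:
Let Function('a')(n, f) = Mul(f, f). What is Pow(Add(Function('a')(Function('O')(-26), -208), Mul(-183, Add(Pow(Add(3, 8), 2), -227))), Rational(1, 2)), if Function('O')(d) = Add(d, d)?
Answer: Pow(62662, Rational(1, 2)) ≈ 250.32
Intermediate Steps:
Function('O')(d) = Mul(2, d)
Function('a')(n, f) = Pow(f, 2)
Pow(Add(Function('a')(Function('O')(-26), -208), Mul(-183, Add(Pow(Add(3, 8), 2), -227))), Rational(1, 2)) = Pow(Add(Pow(-208, 2), Mul(-183, Add(Pow(Add(3, 8), 2), -227))), Rational(1, 2)) = Pow(Add(43264, Mul(-183, Add(Pow(11, 2), -227))), Rational(1, 2)) = Pow(Add(43264, Mul(-183, Add(121, -227))), Rational(1, 2)) = Pow(Add(43264, Mul(-183, -106)), Rational(1, 2)) = Pow(Add(43264, 19398), Rational(1, 2)) = Pow(62662, Rational(1, 2))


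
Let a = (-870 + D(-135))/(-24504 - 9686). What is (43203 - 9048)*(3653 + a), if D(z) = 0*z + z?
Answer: 853171919325/6838 ≈ 1.2477e+8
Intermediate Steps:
D(z) = z (D(z) = 0 + z = z)
a = 201/6838 (a = (-870 - 135)/(-24504 - 9686) = -1005/(-34190) = -1005*(-1/34190) = 201/6838 ≈ 0.029395)
(43203 - 9048)*(3653 + a) = (43203 - 9048)*(3653 + 201/6838) = 34155*(24979415/6838) = 853171919325/6838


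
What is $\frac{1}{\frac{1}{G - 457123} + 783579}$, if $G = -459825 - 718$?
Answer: $\frac{917666}{719063806613} \approx 1.2762 \cdot 10^{-6}$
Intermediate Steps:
$G = -460543$
$\frac{1}{\frac{1}{G - 457123} + 783579} = \frac{1}{\frac{1}{-460543 - 457123} + 783579} = \frac{1}{\frac{1}{-917666} + 783579} = \frac{1}{- \frac{1}{917666} + 783579} = \frac{1}{\frac{719063806613}{917666}} = \frac{917666}{719063806613}$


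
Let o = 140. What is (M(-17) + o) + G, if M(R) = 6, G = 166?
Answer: 312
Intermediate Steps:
(M(-17) + o) + G = (6 + 140) + 166 = 146 + 166 = 312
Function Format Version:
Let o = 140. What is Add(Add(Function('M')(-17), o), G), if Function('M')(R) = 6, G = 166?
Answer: 312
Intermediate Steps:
Add(Add(Function('M')(-17), o), G) = Add(Add(6, 140), 166) = Add(146, 166) = 312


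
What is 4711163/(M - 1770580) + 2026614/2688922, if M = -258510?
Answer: -4277883817513/2728032370490 ≈ -1.5681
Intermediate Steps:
4711163/(M - 1770580) + 2026614/2688922 = 4711163/(-258510 - 1770580) + 2026614/2688922 = 4711163/(-2029090) + 2026614*(1/2688922) = 4711163*(-1/2029090) + 1013307/1344461 = -4711163/2029090 + 1013307/1344461 = -4277883817513/2728032370490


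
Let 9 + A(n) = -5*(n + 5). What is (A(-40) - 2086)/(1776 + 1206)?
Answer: -320/497 ≈ -0.64386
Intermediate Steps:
A(n) = -34 - 5*n (A(n) = -9 - 5*(n + 5) = -9 - 5*(5 + n) = -9 + (-25 - 5*n) = -34 - 5*n)
(A(-40) - 2086)/(1776 + 1206) = ((-34 - 5*(-40)) - 2086)/(1776 + 1206) = ((-34 + 200) - 2086)/2982 = (166 - 2086)*(1/2982) = -1920*1/2982 = -320/497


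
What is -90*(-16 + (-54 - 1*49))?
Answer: 10710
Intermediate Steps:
-90*(-16 + (-54 - 1*49)) = -90*(-16 + (-54 - 49)) = -90*(-16 - 103) = -90*(-119) = 10710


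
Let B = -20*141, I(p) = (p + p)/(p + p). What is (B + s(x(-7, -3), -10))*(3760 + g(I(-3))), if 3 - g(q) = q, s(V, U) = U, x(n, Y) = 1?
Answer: -10646460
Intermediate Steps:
I(p) = 1 (I(p) = (2*p)/((2*p)) = (2*p)*(1/(2*p)) = 1)
g(q) = 3 - q
B = -2820
(B + s(x(-7, -3), -10))*(3760 + g(I(-3))) = (-2820 - 10)*(3760 + (3 - 1*1)) = -2830*(3760 + (3 - 1)) = -2830*(3760 + 2) = -2830*3762 = -10646460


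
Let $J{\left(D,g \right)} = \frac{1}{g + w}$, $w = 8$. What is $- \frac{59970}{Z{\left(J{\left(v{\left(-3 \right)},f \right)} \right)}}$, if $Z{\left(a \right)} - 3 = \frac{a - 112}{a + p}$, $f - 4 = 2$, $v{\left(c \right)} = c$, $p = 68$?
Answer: $- \frac{28575705}{646} \approx -44235.0$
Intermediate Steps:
$f = 6$ ($f = 4 + 2 = 6$)
$J{\left(D,g \right)} = \frac{1}{8 + g}$ ($J{\left(D,g \right)} = \frac{1}{g + 8} = \frac{1}{8 + g}$)
$Z{\left(a \right)} = 3 + \frac{-112 + a}{68 + a}$ ($Z{\left(a \right)} = 3 + \frac{a - 112}{a + 68} = 3 + \frac{-112 + a}{68 + a}$)
$- \frac{59970}{Z{\left(J{\left(v{\left(-3 \right)},f \right)} \right)}} = - \frac{59970}{4 \frac{1}{68 + \frac{1}{8 + 6}} \left(23 + \frac{1}{8 + 6}\right)} = - \frac{59970}{4 \frac{1}{68 + \frac{1}{14}} \left(23 + \frac{1}{14}\right)} = - \frac{59970}{4 \frac{1}{\frac{953}{14}} \cdot \frac{323}{14}} = - \frac{59970}{4 \cdot \frac{14}{953} \cdot \frac{323}{14}} = - \frac{59970}{\frac{1292}{953}} = \left(-59970\right) \frac{953}{1292} = - \frac{28575705}{646}$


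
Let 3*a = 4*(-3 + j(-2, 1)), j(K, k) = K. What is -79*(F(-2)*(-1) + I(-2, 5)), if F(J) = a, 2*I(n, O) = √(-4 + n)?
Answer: -1580/3 - 79*I*√6/2 ≈ -526.67 - 96.755*I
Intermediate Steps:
I(n, O) = √(-4 + n)/2
a = -20/3 (a = (4*(-3 - 2))/3 = (4*(-5))/3 = (⅓)*(-20) = -20/3 ≈ -6.6667)
F(J) = -20/3
-79*(F(-2)*(-1) + I(-2, 5)) = -79*(-20/3*(-1) + √(-4 - 2)/2) = -79*(20/3 + √(-6)/2) = -79*(20/3 + (I*√6)/2) = -79*(20/3 + I*√6/2) = -1580/3 - 79*I*√6/2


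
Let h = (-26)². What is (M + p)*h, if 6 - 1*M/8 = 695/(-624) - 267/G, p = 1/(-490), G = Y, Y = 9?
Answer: 146196856/735 ≈ 1.9891e+5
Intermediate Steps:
G = 9
p = -1/490 ≈ -0.0020408
h = 676
M = 22951/78 (M = 48 - 8*(695/(-624) - 267/9) = 48 - 8*(695*(-1/624) - 267*⅑) = 48 - 8*(-695/624 - 89/3) = 48 - 8*(-19207/624) = 48 + 19207/78 = 22951/78 ≈ 294.24)
(M + p)*h = (22951/78 - 1/490)*676 = (2811478/9555)*676 = 146196856/735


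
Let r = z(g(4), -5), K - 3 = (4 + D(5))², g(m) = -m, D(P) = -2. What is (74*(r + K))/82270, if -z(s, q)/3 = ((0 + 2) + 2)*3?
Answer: -1073/41135 ≈ -0.026085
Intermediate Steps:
K = 7 (K = 3 + (4 - 2)² = 3 + 2² = 3 + 4 = 7)
z(s, q) = -36 (z(s, q) = -3*((0 + 2) + 2)*3 = -3*(2 + 2)*3 = -12*3 = -3*12 = -36)
r = -36
(74*(r + K))/82270 = (74*(-36 + 7))/82270 = (74*(-29))*(1/82270) = -2146*1/82270 = -1073/41135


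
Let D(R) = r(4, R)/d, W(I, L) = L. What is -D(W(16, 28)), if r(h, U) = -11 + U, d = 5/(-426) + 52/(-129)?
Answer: 6106/149 ≈ 40.980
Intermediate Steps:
d = -2533/6106 (d = 5*(-1/426) + 52*(-1/129) = -5/426 - 52/129 = -2533/6106 ≈ -0.41484)
D(R) = 67166/2533 - 6106*R/2533 (D(R) = (-11 + R)/(-2533/6106) = (-11 + R)*(-6106/2533) = 67166/2533 - 6106*R/2533)
-D(W(16, 28)) = -(67166/2533 - 6106/2533*28) = -(67166/2533 - 170968/2533) = -1*(-6106/149) = 6106/149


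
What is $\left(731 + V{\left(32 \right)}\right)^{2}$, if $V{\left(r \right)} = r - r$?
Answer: $534361$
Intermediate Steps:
$V{\left(r \right)} = 0$
$\left(731 + V{\left(32 \right)}\right)^{2} = \left(731 + 0\right)^{2} = 731^{2} = 534361$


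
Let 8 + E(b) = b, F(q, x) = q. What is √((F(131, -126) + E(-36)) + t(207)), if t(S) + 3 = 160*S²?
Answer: 2*√1713981 ≈ 2618.4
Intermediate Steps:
E(b) = -8 + b
t(S) = -3 + 160*S²
√((F(131, -126) + E(-36)) + t(207)) = √((131 + (-8 - 36)) + (-3 + 160*207²)) = √((131 - 44) + (-3 + 160*42849)) = √(87 + (-3 + 6855840)) = √(87 + 6855837) = √6855924 = 2*√1713981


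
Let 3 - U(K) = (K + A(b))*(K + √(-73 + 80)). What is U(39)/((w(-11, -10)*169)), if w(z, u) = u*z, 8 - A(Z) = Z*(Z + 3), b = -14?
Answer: 2088/9295 + 107*√7/18590 ≈ 0.23987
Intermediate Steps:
A(Z) = 8 - Z*(3 + Z) (A(Z) = 8 - Z*(Z + 3) = 8 - Z*(3 + Z))
U(K) = 3 - (-146 + K)*(K + √7) (U(K) = 3 - (K + (8 - 1*(-14)² - 3*(-14)))*(K + √(-73 + 80)) = 3 - (K + (8 - 1*196 + 42))*(K + √7) = 3 - (K + (8 - 196 + 42))*(K + √7) = 3 - (K - 146)*(K + √7) = 3 - (-146 + K)*(K + √7))
U(39)/((w(-11, -10)*169)) = (3 - 1*39² + 146*39 + 146*√7 - 1*39*√7)/((-10*(-11)*169)) = (3 - 1*1521 + 5694 + 146*√7 - 39*√7)/((110*169)) = (3 - 1521 + 5694 + 146*√7 - 39*√7)/18590 = (4176 + 107*√7)*(1/18590) = 2088/9295 + 107*√7/18590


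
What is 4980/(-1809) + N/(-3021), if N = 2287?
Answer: -2131307/607221 ≈ -3.5099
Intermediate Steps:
4980/(-1809) + N/(-3021) = 4980/(-1809) + 2287/(-3021) = 4980*(-1/1809) + 2287*(-1/3021) = -1660/603 - 2287/3021 = -2131307/607221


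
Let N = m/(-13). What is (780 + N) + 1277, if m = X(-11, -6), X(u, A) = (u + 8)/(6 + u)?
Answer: 133702/65 ≈ 2057.0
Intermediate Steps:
X(u, A) = (8 + u)/(6 + u)
m = ⅗ (m = (8 - 11)/(6 - 11) = -3/(-5) = -⅕*(-3) = ⅗ ≈ 0.60000)
N = -3/65 (N = (⅗)/(-13) = -1/13*⅗ = -3/65 ≈ -0.046154)
(780 + N) + 1277 = (780 - 3/65) + 1277 = 50697/65 + 1277 = 133702/65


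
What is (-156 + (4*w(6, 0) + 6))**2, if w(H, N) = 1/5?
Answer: 556516/25 ≈ 22261.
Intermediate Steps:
w(H, N) = 1/5
(-156 + (4*w(6, 0) + 6))**2 = (-156 + (4*(1/5) + 6))**2 = (-156 + (4/5 + 6))**2 = (-156 + 34/5)**2 = (-746/5)**2 = 556516/25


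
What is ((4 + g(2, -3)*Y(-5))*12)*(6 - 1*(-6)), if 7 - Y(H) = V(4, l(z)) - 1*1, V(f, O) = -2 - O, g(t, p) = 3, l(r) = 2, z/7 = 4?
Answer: 5760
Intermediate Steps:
z = 28 (z = 7*4 = 28)
Y(H) = 12 (Y(H) = 7 - ((-2 - 1*2) - 1*1) = 7 - ((-2 - 2) - 1) = 7 - (-4 - 1) = 7 - 1*(-5) = 7 + 5 = 12)
((4 + g(2, -3)*Y(-5))*12)*(6 - 1*(-6)) = ((4 + 3*12)*12)*(6 - 1*(-6)) = ((4 + 36)*12)*(6 + 6) = (40*12)*12 = 480*12 = 5760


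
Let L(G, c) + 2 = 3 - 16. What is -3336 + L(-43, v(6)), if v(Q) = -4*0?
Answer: -3351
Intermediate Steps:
v(Q) = 0
L(G, c) = -15 (L(G, c) = -2 + (3 - 16) = -2 - 13 = -15)
-3336 + L(-43, v(6)) = -3336 - 15 = -3351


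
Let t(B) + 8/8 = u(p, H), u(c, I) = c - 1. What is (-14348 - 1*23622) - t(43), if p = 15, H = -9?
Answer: -37983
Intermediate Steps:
u(c, I) = -1 + c
t(B) = 13 (t(B) = -1 + (-1 + 15) = -1 + 14 = 13)
(-14348 - 1*23622) - t(43) = (-14348 - 1*23622) - 1*13 = (-14348 - 23622) - 13 = -37970 - 13 = -37983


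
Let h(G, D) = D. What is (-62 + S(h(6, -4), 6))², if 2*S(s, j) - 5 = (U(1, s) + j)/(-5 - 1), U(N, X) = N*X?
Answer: 32041/9 ≈ 3560.1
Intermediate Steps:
S(s, j) = 5/2 - j/12 - s/12 (S(s, j) = 5/2 + ((1*s + j)/(-5 - 1))/2 = 5/2 + ((s + j)/(-6))/2 = 5/2 + ((j + s)*(-⅙))/2 = 5/2 + (-j/6 - s/6)/2 = 5/2 + (-j/12 - s/12) = 5/2 - j/12 - s/12)
(-62 + S(h(6, -4), 6))² = (-62 + (5/2 - 1/12*6 - 1/12*(-4)))² = (-62 + (5/2 - ½ + ⅓))² = (-62 + 7/3)² = (-179/3)² = 32041/9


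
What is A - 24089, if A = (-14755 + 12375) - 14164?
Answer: -40633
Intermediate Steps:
A = -16544 (A = -2380 - 14164 = -16544)
A - 24089 = -16544 - 24089 = -40633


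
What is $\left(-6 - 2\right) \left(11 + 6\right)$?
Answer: $-136$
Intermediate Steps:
$\left(-6 - 2\right) \left(11 + 6\right) = \left(-6 - 2\right) 17 = \left(-8\right) 17 = -136$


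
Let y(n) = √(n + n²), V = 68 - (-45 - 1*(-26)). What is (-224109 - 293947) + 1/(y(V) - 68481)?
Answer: -809831995693987/1563213235 - 2*√1914/4689639705 ≈ -5.1806e+5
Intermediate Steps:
V = 87 (V = 68 - (-45 + 26) = 68 - 1*(-19) = 68 + 19 = 87)
(-224109 - 293947) + 1/(y(V) - 68481) = (-224109 - 293947) + 1/(√(87*(1 + 87)) - 68481) = -518056 + 1/(√(87*88) - 68481) = -518056 + 1/(√7656 - 68481) = -518056 + 1/(2*√1914 - 68481) = -518056 + 1/(-68481 + 2*√1914)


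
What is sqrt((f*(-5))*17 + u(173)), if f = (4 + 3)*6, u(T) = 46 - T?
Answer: I*sqrt(3697) ≈ 60.803*I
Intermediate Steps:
f = 42 (f = 7*6 = 42)
sqrt((f*(-5))*17 + u(173)) = sqrt((42*(-5))*17 + (46 - 1*173)) = sqrt(-210*17 + (46 - 173)) = sqrt(-3570 - 127) = sqrt(-3697) = I*sqrt(3697)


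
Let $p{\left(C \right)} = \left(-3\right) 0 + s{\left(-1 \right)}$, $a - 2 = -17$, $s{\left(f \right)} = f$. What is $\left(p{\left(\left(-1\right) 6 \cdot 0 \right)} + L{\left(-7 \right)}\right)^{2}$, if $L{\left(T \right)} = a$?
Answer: $256$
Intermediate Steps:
$a = -15$ ($a = 2 - 17 = -15$)
$L{\left(T \right)} = -15$
$p{\left(C \right)} = -1$ ($p{\left(C \right)} = \left(-3\right) 0 - 1 = 0 - 1 = -1$)
$\left(p{\left(\left(-1\right) 6 \cdot 0 \right)} + L{\left(-7 \right)}\right)^{2} = \left(-1 - 15\right)^{2} = \left(-16\right)^{2} = 256$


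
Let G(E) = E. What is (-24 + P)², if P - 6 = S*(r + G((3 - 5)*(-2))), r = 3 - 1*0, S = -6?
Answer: 3600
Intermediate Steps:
r = 3 (r = 3 + 0 = 3)
P = -36 (P = 6 - 6*(3 + (3 - 5)*(-2)) = 6 - 6*(3 - 2*(-2)) = 6 - 6*(3 + 4) = 6 - 6*7 = 6 - 42 = -36)
(-24 + P)² = (-24 - 36)² = (-60)² = 3600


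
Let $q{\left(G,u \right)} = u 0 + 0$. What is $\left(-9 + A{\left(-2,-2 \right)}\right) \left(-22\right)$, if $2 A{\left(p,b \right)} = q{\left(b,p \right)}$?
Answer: $198$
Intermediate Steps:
$q{\left(G,u \right)} = 0$ ($q{\left(G,u \right)} = 0 + 0 = 0$)
$A{\left(p,b \right)} = 0$ ($A{\left(p,b \right)} = \frac{1}{2} \cdot 0 = 0$)
$\left(-9 + A{\left(-2,-2 \right)}\right) \left(-22\right) = \left(-9 + 0\right) \left(-22\right) = \left(-9\right) \left(-22\right) = 198$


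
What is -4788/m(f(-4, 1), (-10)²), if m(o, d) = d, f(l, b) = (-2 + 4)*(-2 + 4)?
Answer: -1197/25 ≈ -47.880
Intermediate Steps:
f(l, b) = 4 (f(l, b) = 2*2 = 4)
-4788/m(f(-4, 1), (-10)²) = -4788/((-10)²) = -4788/100 = -4788*1/100 = -1197/25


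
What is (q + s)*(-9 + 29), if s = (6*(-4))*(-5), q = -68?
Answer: 1040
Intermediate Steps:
s = 120 (s = -24*(-5) = 120)
(q + s)*(-9 + 29) = (-68 + 120)*(-9 + 29) = 52*20 = 1040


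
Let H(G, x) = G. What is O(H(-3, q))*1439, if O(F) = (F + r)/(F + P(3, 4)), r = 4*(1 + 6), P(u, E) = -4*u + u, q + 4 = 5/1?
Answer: -35975/12 ≈ -2997.9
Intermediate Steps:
q = 1 (q = -4 + 5/1 = -4 + 5*1 = -4 + 5 = 1)
P(u, E) = -3*u
r = 28 (r = 4*7 = 28)
O(F) = (28 + F)/(-9 + F) (O(F) = (F + 28)/(F - 3*3) = (28 + F)/(F - 9) = (28 + F)/(-9 + F))
O(H(-3, q))*1439 = ((28 - 3)/(-9 - 3))*1439 = (25/(-12))*1439 = -1/12*25*1439 = -25/12*1439 = -35975/12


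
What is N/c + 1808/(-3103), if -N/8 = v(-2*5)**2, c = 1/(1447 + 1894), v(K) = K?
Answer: -8293700208/3103 ≈ -2.6728e+6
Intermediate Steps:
c = 1/3341 ≈ 0.00029931
N = -800 (N = -8*(-2*5)**2 = -8*(-10)**2 = -8*100 = -800)
N/c + 1808/(-3103) = -800/1/3341 + 1808/(-3103) = -800*3341 + 1808*(-1/3103) = -2672800 - 1808/3103 = -8293700208/3103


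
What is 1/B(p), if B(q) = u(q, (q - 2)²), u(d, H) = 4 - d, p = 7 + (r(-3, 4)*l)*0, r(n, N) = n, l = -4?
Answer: -⅓ ≈ -0.33333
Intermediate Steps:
p = 7 (p = 7 - 3*(-4)*0 = 7 + 12*0 = 7 + 0 = 7)
B(q) = 4 - q
1/B(p) = 1/(4 - 1*7) = 1/(4 - 7) = 1/(-3) = -⅓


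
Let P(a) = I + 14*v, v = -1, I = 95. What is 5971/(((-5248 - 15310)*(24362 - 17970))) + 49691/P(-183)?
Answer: 6529731634925/10643945616 ≈ 613.47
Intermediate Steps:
P(a) = 81 (P(a) = 95 + 14*(-1) = 95 - 14 = 81)
5971/(((-5248 - 15310)*(24362 - 17970))) + 49691/P(-183) = 5971/(((-5248 - 15310)*(24362 - 17970))) + 49691/81 = 5971/((-20558*6392)) + 49691*(1/81) = 5971/(-131406736) + 49691/81 = 5971*(-1/131406736) + 49691/81 = -5971/131406736 + 49691/81 = 6529731634925/10643945616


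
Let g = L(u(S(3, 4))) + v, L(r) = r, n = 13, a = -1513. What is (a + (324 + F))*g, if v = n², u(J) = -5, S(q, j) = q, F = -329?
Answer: -248952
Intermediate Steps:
v = 169 (v = 13² = 169)
g = 164 (g = -5 + 169 = 164)
(a + (324 + F))*g = (-1513 + (324 - 329))*164 = (-1513 - 5)*164 = -1518*164 = -248952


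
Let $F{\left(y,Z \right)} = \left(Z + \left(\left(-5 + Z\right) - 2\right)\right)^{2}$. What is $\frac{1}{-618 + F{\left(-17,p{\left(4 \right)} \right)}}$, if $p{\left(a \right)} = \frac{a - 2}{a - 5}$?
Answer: $- \frac{1}{497} \approx -0.0020121$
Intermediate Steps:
$p{\left(a \right)} = \frac{-2 + a}{-5 + a}$
$F{\left(y,Z \right)} = \left(-7 + 2 Z\right)^{2}$ ($F{\left(y,Z \right)} = \left(Z + \left(-7 + Z\right)\right)^{2} = \left(-7 + 2 Z\right)^{2}$)
$\frac{1}{-618 + F{\left(-17,p{\left(4 \right)} \right)}} = \frac{1}{-618 + \left(-7 + 2 \frac{-2 + 4}{-5 + 4}\right)^{2}} = \frac{1}{-618 + \left(-7 + 2 \frac{1}{-1} \cdot 2\right)^{2}} = \frac{1}{-618 + \left(-7 + 2 \left(\left(-1\right) 2\right)\right)^{2}} = \frac{1}{-618 + \left(-7 + 2 \left(-2\right)\right)^{2}} = \frac{1}{-618 + \left(-7 - 4\right)^{2}} = \frac{1}{-618 + \left(-11\right)^{2}} = \frac{1}{-618 + 121} = \frac{1}{-497} = - \frac{1}{497}$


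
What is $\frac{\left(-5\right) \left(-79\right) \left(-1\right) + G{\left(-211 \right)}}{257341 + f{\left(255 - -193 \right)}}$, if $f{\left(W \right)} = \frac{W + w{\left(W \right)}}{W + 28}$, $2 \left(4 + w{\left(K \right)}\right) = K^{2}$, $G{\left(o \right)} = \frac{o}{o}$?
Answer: $- \frac{23443}{15324389} \approx -0.0015298$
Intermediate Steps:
$G{\left(o \right)} = 1$
$w{\left(K \right)} = -4 + \frac{K^{2}}{2}$
$f{\left(W \right)} = \frac{-4 + W + \frac{W^{2}}{2}}{28 + W}$ ($f{\left(W \right)} = \frac{W + \left(-4 + \frac{W^{2}}{2}\right)}{W + 28} = \frac{-4 + W + \frac{W^{2}}{2}}{28 + W}$)
$\frac{\left(-5\right) \left(-79\right) \left(-1\right) + G{\left(-211 \right)}}{257341 + f{\left(255 - -193 \right)}} = \frac{\left(-5\right) \left(-79\right) \left(-1\right) + 1}{257341 + \frac{-4 + \left(255 - -193\right) + \frac{\left(255 - -193\right)^{2}}{2}}{28 + \left(255 - -193\right)}} = \frac{395 \left(-1\right) + 1}{257341 + \frac{-4 + \left(255 + 193\right) + \frac{\left(255 + 193\right)^{2}}{2}}{28 + \left(255 + 193\right)}} = \frac{-395 + 1}{257341 + \frac{-4 + 448 + \frac{448^{2}}{2}}{28 + 448}} = - \frac{394}{257341 + \frac{-4 + 448 + \frac{1}{2} \cdot 200704}{476}} = - \frac{394}{257341 + \frac{-4 + 448 + 100352}{476}} = - \frac{394}{257341 + \frac{1}{476} \cdot 100796} = - \frac{394}{257341 + \frac{25199}{119}} = - \frac{394}{\frac{30648778}{119}} = \left(-394\right) \frac{119}{30648778} = - \frac{23443}{15324389}$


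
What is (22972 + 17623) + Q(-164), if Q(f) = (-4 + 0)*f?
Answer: 41251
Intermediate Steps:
Q(f) = -4*f
(22972 + 17623) + Q(-164) = (22972 + 17623) - 4*(-164) = 40595 + 656 = 41251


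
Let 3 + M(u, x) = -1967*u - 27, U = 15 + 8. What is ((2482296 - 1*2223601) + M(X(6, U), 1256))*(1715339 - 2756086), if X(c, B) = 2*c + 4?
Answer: -236450433171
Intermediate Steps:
U = 23
X(c, B) = 4 + 2*c
M(u, x) = -30 - 1967*u (M(u, x) = -3 + (-1967*u - 27) = -3 + (-27 - 1967*u) = -30 - 1967*u)
((2482296 - 1*2223601) + M(X(6, U), 1256))*(1715339 - 2756086) = ((2482296 - 1*2223601) + (-30 - 1967*(4 + 2*6)))*(1715339 - 2756086) = ((2482296 - 2223601) + (-30 - 1967*(4 + 12)))*(-1040747) = (258695 + (-30 - 1967*16))*(-1040747) = (258695 + (-30 - 31472))*(-1040747) = (258695 - 31502)*(-1040747) = 227193*(-1040747) = -236450433171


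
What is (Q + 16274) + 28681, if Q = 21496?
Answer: 66451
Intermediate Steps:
(Q + 16274) + 28681 = (21496 + 16274) + 28681 = 37770 + 28681 = 66451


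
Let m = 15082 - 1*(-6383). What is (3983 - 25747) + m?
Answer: -299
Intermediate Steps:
m = 21465 (m = 15082 + 6383 = 21465)
(3983 - 25747) + m = (3983 - 25747) + 21465 = -21764 + 21465 = -299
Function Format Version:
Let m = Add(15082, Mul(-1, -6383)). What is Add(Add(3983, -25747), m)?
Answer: -299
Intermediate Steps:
m = 21465 (m = Add(15082, 6383) = 21465)
Add(Add(3983, -25747), m) = Add(Add(3983, -25747), 21465) = Add(-21764, 21465) = -299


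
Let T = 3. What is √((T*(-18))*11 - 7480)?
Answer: I*√8074 ≈ 89.855*I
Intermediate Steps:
√((T*(-18))*11 - 7480) = √((3*(-18))*11 - 7480) = √(-54*11 - 7480) = √(-594 - 7480) = √(-8074) = I*√8074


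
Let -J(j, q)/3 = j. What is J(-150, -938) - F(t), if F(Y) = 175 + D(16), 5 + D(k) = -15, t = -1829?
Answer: 295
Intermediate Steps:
D(k) = -20 (D(k) = -5 - 15 = -20)
F(Y) = 155 (F(Y) = 175 - 20 = 155)
J(j, q) = -3*j
J(-150, -938) - F(t) = -3*(-150) - 1*155 = 450 - 155 = 295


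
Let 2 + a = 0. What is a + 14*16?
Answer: 222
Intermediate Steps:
a = -2 (a = -2 + 0 = -2)
a + 14*16 = -2 + 14*16 = -2 + 224 = 222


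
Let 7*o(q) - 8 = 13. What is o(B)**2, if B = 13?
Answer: 9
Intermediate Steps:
o(q) = 3 (o(q) = 8/7 + (1/7)*13 = 8/7 + 13/7 = 3)
o(B)**2 = 3**2 = 9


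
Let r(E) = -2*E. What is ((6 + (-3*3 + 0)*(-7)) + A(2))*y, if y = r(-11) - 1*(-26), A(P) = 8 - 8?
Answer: 3312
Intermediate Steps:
A(P) = 0
y = 48 (y = -2*(-11) - 1*(-26) = 22 + 26 = 48)
((6 + (-3*3 + 0)*(-7)) + A(2))*y = ((6 + (-3*3 + 0)*(-7)) + 0)*48 = ((6 + (-9 + 0)*(-7)) + 0)*48 = ((6 - 9*(-7)) + 0)*48 = ((6 + 63) + 0)*48 = (69 + 0)*48 = 69*48 = 3312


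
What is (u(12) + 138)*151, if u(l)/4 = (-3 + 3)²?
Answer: 20838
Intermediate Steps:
u(l) = 0 (u(l) = 4*(-3 + 3)² = 4*0² = 4*0 = 0)
(u(12) + 138)*151 = (0 + 138)*151 = 138*151 = 20838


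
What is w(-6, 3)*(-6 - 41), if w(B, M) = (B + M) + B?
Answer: 423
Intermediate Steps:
w(B, M) = M + 2*B
w(-6, 3)*(-6 - 41) = (3 + 2*(-6))*(-6 - 41) = (3 - 12)*(-47) = -9*(-47) = 423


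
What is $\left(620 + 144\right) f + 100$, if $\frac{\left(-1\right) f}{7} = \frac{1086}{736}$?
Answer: $- \frac{716791}{92} \approx -7791.2$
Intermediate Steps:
$f = - \frac{3801}{368}$ ($f = - 7 \cdot \frac{1086}{736} = - 7 \cdot 1086 \cdot \frac{1}{736} = \left(-7\right) \frac{543}{368} = - \frac{3801}{368} \approx -10.329$)
$\left(620 + 144\right) f + 100 = \left(620 + 144\right) \left(- \frac{3801}{368}\right) + 100 = 764 \left(- \frac{3801}{368}\right) + 100 = - \frac{725991}{92} + 100 = - \frac{716791}{92}$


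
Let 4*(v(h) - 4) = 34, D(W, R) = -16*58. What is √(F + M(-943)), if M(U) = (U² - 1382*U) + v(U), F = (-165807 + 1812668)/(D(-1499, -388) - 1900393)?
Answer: √31703545674086704426/3802642 ≈ 1480.7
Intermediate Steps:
D(W, R) = -928
v(h) = 25/2 (v(h) = 4 + (¼)*34 = 4 + 17/2 = 25/2)
F = -1646861/1901321 (F = (-165807 + 1812668)/(-928 - 1900393) = 1646861/(-1901321) = 1646861*(-1/1901321) = -1646861/1901321 ≈ -0.86617)
M(U) = 25/2 + U² - 1382*U (M(U) = (U² - 1382*U) + 25/2 = 25/2 + U² - 1382*U)
√(F + M(-943)) = √(-1646861/1901321 + (25/2 + (-943)² - 1382*(-943))) = √(-1646861/1901321 + (25/2 + 889249 + 1303226)) = √(-1646861/1901321 + 4384975/2) = √(8337241758253/3802642) = √31703545674086704426/3802642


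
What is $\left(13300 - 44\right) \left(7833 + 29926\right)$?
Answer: $500533304$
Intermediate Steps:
$\left(13300 - 44\right) \left(7833 + 29926\right) = 13256 \cdot 37759 = 500533304$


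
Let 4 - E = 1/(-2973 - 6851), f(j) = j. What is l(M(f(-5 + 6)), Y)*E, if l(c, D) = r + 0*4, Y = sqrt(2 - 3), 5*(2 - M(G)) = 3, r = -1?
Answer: -39297/9824 ≈ -4.0001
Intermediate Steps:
M(G) = 7/5 (M(G) = 2 - 1/5*3 = 2 - 3/5 = 7/5)
E = 39297/9824 (E = 4 - 1/(-2973 - 6851) = 4 - 1/(-9824) = 4 - 1*(-1/9824) = 4 + 1/9824 = 39297/9824 ≈ 4.0001)
Y = I (Y = sqrt(-1) = I ≈ 1.0*I)
l(c, D) = -1 (l(c, D) = -1 + 0*4 = -1 + 0 = -1)
l(M(f(-5 + 6)), Y)*E = -1*39297/9824 = -39297/9824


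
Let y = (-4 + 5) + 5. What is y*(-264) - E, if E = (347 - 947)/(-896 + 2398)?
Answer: -1189284/751 ≈ -1583.6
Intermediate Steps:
y = 6 (y = 1 + 5 = 6)
E = -300/751 (E = -600/1502 = -600*1/1502 = -300/751 ≈ -0.39947)
y*(-264) - E = 6*(-264) - 1*(-300/751) = -1584 + 300/751 = -1189284/751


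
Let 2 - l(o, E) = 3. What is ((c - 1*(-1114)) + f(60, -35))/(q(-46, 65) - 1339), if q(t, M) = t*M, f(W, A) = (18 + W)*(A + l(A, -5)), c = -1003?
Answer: 899/1443 ≈ 0.62301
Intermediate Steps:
l(o, E) = -1 (l(o, E) = 2 - 1*3 = 2 - 3 = -1)
f(W, A) = (-1 + A)*(18 + W) (f(W, A) = (18 + W)*(A - 1) = (18 + W)*(-1 + A) = (-1 + A)*(18 + W))
q(t, M) = M*t
((c - 1*(-1114)) + f(60, -35))/(q(-46, 65) - 1339) = ((-1003 - 1*(-1114)) + (-18 - 1*60 + 18*(-35) - 35*60))/(65*(-46) - 1339) = ((-1003 + 1114) + (-18 - 60 - 630 - 2100))/(-2990 - 1339) = (111 - 2808)/(-4329) = -2697*(-1/4329) = 899/1443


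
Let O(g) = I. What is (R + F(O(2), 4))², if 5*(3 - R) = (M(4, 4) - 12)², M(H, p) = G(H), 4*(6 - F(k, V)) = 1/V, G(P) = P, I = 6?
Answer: 95481/6400 ≈ 14.919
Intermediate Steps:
O(g) = 6
F(k, V) = 6 - 1/(4*V)
M(H, p) = H
R = -49/5 (R = 3 - (4 - 12)²/5 = 3 - ⅕*(-8)² = 3 - ⅕*64 = 3 - 64/5 = -49/5 ≈ -9.8000)
(R + F(O(2), 4))² = (-49/5 + (6 - ¼/4))² = (-49/5 + (6 - ¼*¼))² = (-49/5 + (6 - 1/16))² = (-49/5 + 95/16)² = (-309/80)² = 95481/6400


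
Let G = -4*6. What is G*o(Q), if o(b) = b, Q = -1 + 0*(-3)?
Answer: 24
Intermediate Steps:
Q = -1 (Q = -1 + 0 = -1)
G = -24
G*o(Q) = -24*(-1) = 24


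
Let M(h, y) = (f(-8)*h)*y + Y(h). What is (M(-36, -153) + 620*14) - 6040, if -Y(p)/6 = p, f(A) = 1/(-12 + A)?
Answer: 12903/5 ≈ 2580.6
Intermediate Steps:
Y(p) = -6*p
M(h, y) = -6*h - h*y/20 (M(h, y) = (h/(-12 - 8))*y - 6*h = (h/(-20))*y - 6*h = (-h/20)*y - 6*h = -h*y/20 - 6*h = -6*h - h*y/20)
(M(-36, -153) + 620*14) - 6040 = ((1/20)*(-36)*(-120 - 1*(-153)) + 620*14) - 6040 = ((1/20)*(-36)*(-120 + 153) + 8680) - 6040 = ((1/20)*(-36)*33 + 8680) - 6040 = (-297/5 + 8680) - 6040 = 43103/5 - 6040 = 12903/5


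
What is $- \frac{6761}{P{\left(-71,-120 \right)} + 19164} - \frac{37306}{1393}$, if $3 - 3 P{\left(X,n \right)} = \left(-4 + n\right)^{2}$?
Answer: $- \frac{228506519}{8381681} \approx -27.263$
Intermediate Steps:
$P{\left(X,n \right)} = 1 - \frac{\left(-4 + n\right)^{2}}{3}$
$- \frac{6761}{P{\left(-71,-120 \right)} + 19164} - \frac{37306}{1393} = - \frac{6761}{\left(1 - \frac{\left(-4 - 120\right)^{2}}{3}\right) + 19164} - \frac{37306}{1393} = - \frac{6761}{\left(1 - \frac{\left(-124\right)^{2}}{3}\right) + 19164} - \frac{37306}{1393} = - \frac{6761}{\left(1 - \frac{15376}{3}\right) + 19164} - \frac{37306}{1393} = - \frac{6761}{- \frac{15373}{3} + 19164} - \frac{37306}{1393} = - \frac{6761}{\frac{42119}{3}} - \frac{37306}{1393} = \left(-6761\right) \frac{3}{42119} - \frac{37306}{1393} = - \frac{20283}{42119} - \frac{37306}{1393} = - \frac{228506519}{8381681}$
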